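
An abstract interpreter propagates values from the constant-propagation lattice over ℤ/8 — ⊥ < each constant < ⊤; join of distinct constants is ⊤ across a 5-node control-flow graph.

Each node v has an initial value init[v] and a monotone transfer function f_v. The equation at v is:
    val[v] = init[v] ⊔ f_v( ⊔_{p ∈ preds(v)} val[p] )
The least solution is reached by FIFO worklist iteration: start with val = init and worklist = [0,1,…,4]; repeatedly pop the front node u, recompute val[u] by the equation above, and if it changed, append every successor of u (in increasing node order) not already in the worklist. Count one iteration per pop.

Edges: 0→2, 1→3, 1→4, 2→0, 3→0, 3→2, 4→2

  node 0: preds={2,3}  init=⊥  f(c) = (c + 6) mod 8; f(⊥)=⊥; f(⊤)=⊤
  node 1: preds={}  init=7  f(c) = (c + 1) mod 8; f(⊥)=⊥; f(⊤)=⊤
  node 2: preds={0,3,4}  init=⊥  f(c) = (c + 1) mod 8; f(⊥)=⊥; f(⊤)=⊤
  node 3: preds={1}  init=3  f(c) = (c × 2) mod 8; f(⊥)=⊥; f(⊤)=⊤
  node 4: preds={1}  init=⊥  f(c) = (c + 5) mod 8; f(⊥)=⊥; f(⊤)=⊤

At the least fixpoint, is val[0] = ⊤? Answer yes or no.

Trace (7 dequeues):
  [1] u=0 | in 3 | out 1 | prev ⊥ | push {}
  [2] u=1 | in ⊥ | out 7 | ==
  [3] u=2 | in ⊤ | out ⊤ | prev ⊥ | push {0}
  [4] u=3 | in 7 | out ⊤ | prev 3 | push {2}
  [5] u=4 | in 7 | out 4 | prev ⊥ | push {}
  [6] u=0 | in ⊤ | out ⊤ | prev 1 | push {}
  [7] u=2 | in ⊤ | out ⊤ | ==

Converged values:
  [0] ⊤
  [1] 7
  [2] ⊤
  [3] ⊤
  [4] 4

yes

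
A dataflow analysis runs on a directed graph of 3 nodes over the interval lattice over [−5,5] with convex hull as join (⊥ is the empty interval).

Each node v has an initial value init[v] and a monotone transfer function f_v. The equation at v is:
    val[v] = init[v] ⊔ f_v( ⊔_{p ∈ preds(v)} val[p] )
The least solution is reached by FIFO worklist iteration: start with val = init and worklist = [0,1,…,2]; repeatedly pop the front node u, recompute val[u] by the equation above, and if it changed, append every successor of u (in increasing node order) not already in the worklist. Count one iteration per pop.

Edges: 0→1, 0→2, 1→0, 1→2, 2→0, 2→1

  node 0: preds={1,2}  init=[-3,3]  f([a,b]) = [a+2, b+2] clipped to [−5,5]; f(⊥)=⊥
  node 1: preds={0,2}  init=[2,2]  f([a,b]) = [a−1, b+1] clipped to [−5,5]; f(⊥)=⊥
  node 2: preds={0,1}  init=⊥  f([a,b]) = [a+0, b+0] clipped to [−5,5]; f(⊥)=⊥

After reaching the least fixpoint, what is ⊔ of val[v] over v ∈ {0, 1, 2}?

Worklist (8 pops):
  #1 pop 0: in=[2,2] → [-3,4] (was [-3,3]); enqueue []
  #2 pop 1: in=[-3,4] → [-4,5] (was [2,2]); enqueue [0]
  #3 pop 2: in=[-4,5] → [-4,5] (was ⊥); enqueue [1]
  #4 pop 0: in=[-4,5] → [-3,5] (was [-3,4]); enqueue [2]
  #5 pop 1: in=[-4,5] → [-5,5] (was [-4,5]); enqueue [0]
  #6 pop 2: in=[-5,5] → [-5,5] (was [-4,5]); enqueue [1]
  #7 pop 0: in=[-5,5] → [-3,5] (no change)
  #8 pop 1: in=[-5,5] → [-5,5] (no change)

Fixpoint:
  val[0] = [-3,5]
  val[1] = [-5,5]
  val[2] = [-5,5]

[-5,5]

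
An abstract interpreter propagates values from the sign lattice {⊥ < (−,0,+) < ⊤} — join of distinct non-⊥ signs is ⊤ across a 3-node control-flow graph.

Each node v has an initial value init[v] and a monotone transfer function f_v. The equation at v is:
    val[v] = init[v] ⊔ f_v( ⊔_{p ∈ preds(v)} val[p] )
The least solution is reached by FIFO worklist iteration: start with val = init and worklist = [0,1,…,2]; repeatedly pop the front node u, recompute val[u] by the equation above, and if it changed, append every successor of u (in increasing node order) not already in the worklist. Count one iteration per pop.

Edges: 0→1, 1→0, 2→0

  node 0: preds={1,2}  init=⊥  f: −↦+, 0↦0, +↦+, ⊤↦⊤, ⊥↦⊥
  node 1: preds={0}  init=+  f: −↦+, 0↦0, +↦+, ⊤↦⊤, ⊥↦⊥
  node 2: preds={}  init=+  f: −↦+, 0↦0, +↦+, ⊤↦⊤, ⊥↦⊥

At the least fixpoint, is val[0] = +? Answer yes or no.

Iteration log — 3 steps:
  step 1. node 0  ⊔preds=+  new=+  old=⊥  +wl: 
  step 2. node 1  ⊔preds=+  new=+  stable
  step 3. node 2  ⊔preds=⊥  new=+  stable

Least fixpoint reached:
  node 0: +
  node 1: +
  node 2: +

yes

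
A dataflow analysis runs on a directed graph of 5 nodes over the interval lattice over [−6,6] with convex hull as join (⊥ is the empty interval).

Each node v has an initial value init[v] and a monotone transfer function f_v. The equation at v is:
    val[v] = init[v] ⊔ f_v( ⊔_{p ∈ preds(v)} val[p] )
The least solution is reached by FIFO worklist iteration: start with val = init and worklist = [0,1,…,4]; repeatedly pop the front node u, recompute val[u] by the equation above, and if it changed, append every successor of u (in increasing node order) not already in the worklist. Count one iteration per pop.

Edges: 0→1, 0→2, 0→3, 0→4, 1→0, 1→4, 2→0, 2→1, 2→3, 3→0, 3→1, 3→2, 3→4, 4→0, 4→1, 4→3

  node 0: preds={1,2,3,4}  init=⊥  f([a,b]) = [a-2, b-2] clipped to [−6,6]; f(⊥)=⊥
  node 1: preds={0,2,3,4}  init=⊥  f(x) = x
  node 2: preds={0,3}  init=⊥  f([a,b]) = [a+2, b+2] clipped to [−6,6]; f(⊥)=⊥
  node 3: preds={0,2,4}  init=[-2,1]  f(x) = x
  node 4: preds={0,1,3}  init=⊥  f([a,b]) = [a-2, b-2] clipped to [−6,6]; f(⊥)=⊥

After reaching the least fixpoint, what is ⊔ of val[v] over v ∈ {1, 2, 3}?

[-6,6]

Trace (21 dequeues):
  [1] u=0 | in [-2,1] | out [-4,-1] | prev ⊥ | push {}
  [2] u=1 | in [-4,1] | out [-4,1] | prev ⊥ | push {0}
  [3] u=2 | in [-4,1] | out [-2,3] | prev ⊥ | push {1}
  [4] u=3 | in [-4,3] | out [-4,3] | prev [-2,1] | push {2}
  [5] u=4 | in [-4,3] | out [-6,1] | prev ⊥ | push {3}
  [6] u=0 | in [-6,3] | out [-6,1] | prev [-4,-1] | push {4}
  [7] u=1 | in [-6,3] | out [-6,3] | prev [-4,1] | push {0}
  [8] u=2 | in [-6,3] | out [-4,5] | prev [-2,3] | push {1}
  [9] u=3 | in [-6,5] | out [-6,5] | prev [-4,3] | push {2}
  [10] u=4 | in [-6,5] | out [-6,3] | prev [-6,1] | push {3}
  [11] u=0 | in [-6,5] | out [-6,3] | prev [-6,1] | push {4}
  [12] u=1 | in [-6,5] | out [-6,5] | prev [-6,3] | push {0}
  [13] u=2 | in [-6,5] | out [-4,6] | prev [-4,5] | push {1}
  [14] u=3 | in [-6,6] | out [-6,6] | prev [-6,5] | push {2}
  [15] u=4 | in [-6,6] | out [-6,4] | prev [-6,3] | push {3}
  [16] u=0 | in [-6,6] | out [-6,4] | prev [-6,3] | push {4}
  [17] u=1 | in [-6,6] | out [-6,6] | prev [-6,5] | push {0}
  [18] u=2 | in [-6,6] | out [-4,6] | ==
  [19] u=3 | in [-6,6] | out [-6,6] | ==
  [20] u=4 | in [-6,6] | out [-6,4] | ==
  [21] u=0 | in [-6,6] | out [-6,4] | ==

Converged values:
  [0] [-6,4]
  [1] [-6,6]
  [2] [-4,6]
  [3] [-6,6]
  [4] [-6,4]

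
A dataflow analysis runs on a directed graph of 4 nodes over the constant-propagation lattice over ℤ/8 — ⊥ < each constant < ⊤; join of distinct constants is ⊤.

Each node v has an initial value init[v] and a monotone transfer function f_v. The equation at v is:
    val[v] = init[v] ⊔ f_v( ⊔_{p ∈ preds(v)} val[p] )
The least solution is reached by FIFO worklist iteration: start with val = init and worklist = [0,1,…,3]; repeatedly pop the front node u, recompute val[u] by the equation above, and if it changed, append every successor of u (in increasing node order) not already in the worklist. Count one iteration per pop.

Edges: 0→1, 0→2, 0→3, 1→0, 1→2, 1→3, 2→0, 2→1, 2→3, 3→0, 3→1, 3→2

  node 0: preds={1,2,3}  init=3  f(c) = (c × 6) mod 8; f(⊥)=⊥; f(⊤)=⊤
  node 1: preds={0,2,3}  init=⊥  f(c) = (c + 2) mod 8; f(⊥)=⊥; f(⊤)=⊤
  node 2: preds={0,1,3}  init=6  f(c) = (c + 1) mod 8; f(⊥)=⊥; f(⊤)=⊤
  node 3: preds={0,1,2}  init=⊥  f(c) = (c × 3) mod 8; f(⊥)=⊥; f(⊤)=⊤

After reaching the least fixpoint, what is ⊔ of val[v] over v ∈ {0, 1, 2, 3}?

⊤

Iteration log — 7 steps:
  step 1. node 0  ⊔preds=6  new=⊤  old=3  +wl: 
  step 2. node 1  ⊔preds=⊤  new=⊤  old=⊥  +wl: 0
  step 3. node 2  ⊔preds=⊤  new=⊤  old=6  +wl: 1
  step 4. node 3  ⊔preds=⊤  new=⊤  old=⊥  +wl: 2
  step 5. node 0  ⊔preds=⊤  new=⊤  stable
  step 6. node 1  ⊔preds=⊤  new=⊤  stable
  step 7. node 2  ⊔preds=⊤  new=⊤  stable

Least fixpoint reached:
  node 0: ⊤
  node 1: ⊤
  node 2: ⊤
  node 3: ⊤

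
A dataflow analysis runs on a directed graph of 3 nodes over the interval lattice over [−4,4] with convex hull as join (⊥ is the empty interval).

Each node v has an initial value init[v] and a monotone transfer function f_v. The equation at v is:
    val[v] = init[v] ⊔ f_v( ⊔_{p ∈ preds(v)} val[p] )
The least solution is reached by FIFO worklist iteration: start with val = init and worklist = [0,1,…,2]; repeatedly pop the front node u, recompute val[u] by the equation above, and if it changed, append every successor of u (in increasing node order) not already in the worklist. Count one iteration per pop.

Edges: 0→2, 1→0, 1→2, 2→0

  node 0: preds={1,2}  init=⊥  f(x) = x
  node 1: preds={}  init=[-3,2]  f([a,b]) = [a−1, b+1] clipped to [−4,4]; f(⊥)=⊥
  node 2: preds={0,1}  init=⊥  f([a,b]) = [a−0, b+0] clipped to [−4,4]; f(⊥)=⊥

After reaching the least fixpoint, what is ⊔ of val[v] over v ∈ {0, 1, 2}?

Worklist (4 pops):
  #1 pop 0: in=[-3,2] → [-3,2] (was ⊥); enqueue []
  #2 pop 1: in=⊥ → [-3,2] (no change)
  #3 pop 2: in=[-3,2] → [-3,2] (was ⊥); enqueue [0]
  #4 pop 0: in=[-3,2] → [-3,2] (no change)

Fixpoint:
  val[0] = [-3,2]
  val[1] = [-3,2]
  val[2] = [-3,2]

[-3,2]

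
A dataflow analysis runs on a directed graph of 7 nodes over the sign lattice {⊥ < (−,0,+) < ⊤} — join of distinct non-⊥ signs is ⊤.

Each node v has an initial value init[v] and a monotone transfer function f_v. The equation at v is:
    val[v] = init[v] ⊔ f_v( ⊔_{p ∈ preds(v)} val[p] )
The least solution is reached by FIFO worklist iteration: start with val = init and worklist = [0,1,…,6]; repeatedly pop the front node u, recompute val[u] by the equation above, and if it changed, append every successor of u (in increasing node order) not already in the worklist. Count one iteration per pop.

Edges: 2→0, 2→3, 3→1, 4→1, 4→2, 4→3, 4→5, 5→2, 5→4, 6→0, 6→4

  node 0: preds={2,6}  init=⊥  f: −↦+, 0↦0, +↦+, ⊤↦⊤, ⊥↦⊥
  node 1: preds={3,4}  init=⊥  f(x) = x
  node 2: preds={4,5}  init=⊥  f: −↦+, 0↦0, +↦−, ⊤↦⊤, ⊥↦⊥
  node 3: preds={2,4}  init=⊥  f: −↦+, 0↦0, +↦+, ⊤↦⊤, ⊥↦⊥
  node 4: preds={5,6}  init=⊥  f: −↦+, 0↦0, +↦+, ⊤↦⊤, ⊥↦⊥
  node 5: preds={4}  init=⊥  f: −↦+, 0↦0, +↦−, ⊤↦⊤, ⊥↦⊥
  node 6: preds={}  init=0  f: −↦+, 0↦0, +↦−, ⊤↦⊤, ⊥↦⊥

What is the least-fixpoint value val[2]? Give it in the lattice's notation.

0

Iteration log — 13 steps:
  step 1. node 0  ⊔preds=0  new=0  old=⊥  +wl: 
  step 2. node 1  ⊔preds=⊥  new=⊥  stable
  step 3. node 2  ⊔preds=⊥  new=⊥  stable
  step 4. node 3  ⊔preds=⊥  new=⊥  stable
  step 5. node 4  ⊔preds=0  new=0  old=⊥  +wl: 1,2,3
  step 6. node 5  ⊔preds=0  new=0  old=⊥  +wl: 4
  step 7. node 6  ⊔preds=⊥  new=0  stable
  step 8. node 1  ⊔preds=0  new=0  old=⊥  +wl: 
  step 9. node 2  ⊔preds=0  new=0  old=⊥  +wl: 0
  step 10. node 3  ⊔preds=0  new=0  old=⊥  +wl: 1
  step 11. node 4  ⊔preds=0  new=0  stable
  step 12. node 0  ⊔preds=0  new=0  stable
  step 13. node 1  ⊔preds=0  new=0  stable

Least fixpoint reached:
  node 0: 0
  node 1: 0
  node 2: 0
  node 3: 0
  node 4: 0
  node 5: 0
  node 6: 0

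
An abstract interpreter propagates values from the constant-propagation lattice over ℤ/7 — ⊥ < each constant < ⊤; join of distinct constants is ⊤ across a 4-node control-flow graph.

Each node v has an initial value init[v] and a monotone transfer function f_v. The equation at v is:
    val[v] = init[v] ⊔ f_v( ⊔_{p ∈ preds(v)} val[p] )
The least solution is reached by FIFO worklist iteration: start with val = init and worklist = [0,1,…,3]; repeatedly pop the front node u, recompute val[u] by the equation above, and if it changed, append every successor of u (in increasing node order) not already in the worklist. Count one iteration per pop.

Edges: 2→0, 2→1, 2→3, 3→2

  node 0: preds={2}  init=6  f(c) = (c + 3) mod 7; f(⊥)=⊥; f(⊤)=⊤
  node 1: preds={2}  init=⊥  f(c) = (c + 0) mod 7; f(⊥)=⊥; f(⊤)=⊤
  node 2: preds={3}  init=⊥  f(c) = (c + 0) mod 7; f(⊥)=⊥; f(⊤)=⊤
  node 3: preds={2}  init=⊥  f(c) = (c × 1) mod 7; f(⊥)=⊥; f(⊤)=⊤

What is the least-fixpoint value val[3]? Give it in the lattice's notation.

Iteration log — 4 steps:
  step 1. node 0  ⊔preds=⊥  new=6  stable
  step 2. node 1  ⊔preds=⊥  new=⊥  stable
  step 3. node 2  ⊔preds=⊥  new=⊥  stable
  step 4. node 3  ⊔preds=⊥  new=⊥  stable

Least fixpoint reached:
  node 0: 6
  node 1: ⊥
  node 2: ⊥
  node 3: ⊥

⊥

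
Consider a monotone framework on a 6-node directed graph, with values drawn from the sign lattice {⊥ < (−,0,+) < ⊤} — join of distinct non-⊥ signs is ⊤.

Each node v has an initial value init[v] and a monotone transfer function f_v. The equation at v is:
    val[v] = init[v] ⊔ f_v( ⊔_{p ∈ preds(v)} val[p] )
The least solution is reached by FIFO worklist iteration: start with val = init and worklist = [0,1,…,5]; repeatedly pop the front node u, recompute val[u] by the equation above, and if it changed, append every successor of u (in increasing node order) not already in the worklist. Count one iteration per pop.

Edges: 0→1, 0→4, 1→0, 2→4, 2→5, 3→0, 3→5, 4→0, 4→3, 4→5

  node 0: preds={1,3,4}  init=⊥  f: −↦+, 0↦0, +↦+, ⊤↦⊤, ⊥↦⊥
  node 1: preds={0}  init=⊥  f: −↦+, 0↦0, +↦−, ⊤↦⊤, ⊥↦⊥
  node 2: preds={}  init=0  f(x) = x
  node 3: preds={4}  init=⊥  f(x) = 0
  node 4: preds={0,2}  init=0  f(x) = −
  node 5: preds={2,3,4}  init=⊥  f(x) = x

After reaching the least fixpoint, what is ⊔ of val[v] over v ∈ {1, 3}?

Iteration log — 11 steps:
  step 1. node 0  ⊔preds=0  new=0  old=⊥  +wl: 
  step 2. node 1  ⊔preds=0  new=0  old=⊥  +wl: 0
  step 3. node 2  ⊔preds=⊥  new=0  stable
  step 4. node 3  ⊔preds=0  new=0  old=⊥  +wl: 
  step 5. node 4  ⊔preds=0  new=⊤  old=0  +wl: 3
  step 6. node 5  ⊔preds=⊤  new=⊤  old=⊥  +wl: 
  step 7. node 0  ⊔preds=⊤  new=⊤  old=0  +wl: 1,4
  step 8. node 3  ⊔preds=⊤  new=0  stable
  step 9. node 1  ⊔preds=⊤  new=⊤  old=0  +wl: 0
  step 10. node 4  ⊔preds=⊤  new=⊤  stable
  step 11. node 0  ⊔preds=⊤  new=⊤  stable

Least fixpoint reached:
  node 0: ⊤
  node 1: ⊤
  node 2: 0
  node 3: 0
  node 4: ⊤
  node 5: ⊤

⊤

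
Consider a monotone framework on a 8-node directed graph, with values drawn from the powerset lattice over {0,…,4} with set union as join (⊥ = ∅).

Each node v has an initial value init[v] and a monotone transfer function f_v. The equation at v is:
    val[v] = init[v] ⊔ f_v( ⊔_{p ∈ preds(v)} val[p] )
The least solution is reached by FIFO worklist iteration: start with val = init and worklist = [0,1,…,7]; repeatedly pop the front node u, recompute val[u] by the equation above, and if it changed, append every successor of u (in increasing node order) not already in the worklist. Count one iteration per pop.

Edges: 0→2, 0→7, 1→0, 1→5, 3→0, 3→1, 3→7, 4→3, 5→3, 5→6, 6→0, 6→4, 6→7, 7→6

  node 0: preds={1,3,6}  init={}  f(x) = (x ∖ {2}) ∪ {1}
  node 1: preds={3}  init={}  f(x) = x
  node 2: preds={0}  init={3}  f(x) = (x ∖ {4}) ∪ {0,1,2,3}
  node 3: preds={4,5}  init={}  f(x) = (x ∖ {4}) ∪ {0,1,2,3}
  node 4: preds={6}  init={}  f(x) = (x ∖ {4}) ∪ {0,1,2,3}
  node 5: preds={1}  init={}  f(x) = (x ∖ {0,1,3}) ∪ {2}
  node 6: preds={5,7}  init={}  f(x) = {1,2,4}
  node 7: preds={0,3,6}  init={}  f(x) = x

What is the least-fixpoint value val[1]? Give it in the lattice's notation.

Iteration log — 17 steps:
  step 1. node 0  ⊔preds={}  new={1}  old={}  +wl: 
  step 2. node 1  ⊔preds={}  new={}  stable
  step 3. node 2  ⊔preds={1}  new={0,1,2,3}  old={3}  +wl: 
  step 4. node 3  ⊔preds={}  new={0,1,2,3}  old={}  +wl: 0,1
  step 5. node 4  ⊔preds={}  new={0,1,2,3}  old={}  +wl: 3
  step 6. node 5  ⊔preds={}  new={2}  old={}  +wl: 
  step 7. node 6  ⊔preds={2}  new={1,2,4}  old={}  +wl: 4
  step 8. node 7  ⊔preds={0,1,2,3,4}  new={0,1,2,3,4}  old={}  +wl: 6
  step 9. node 0  ⊔preds={0,1,2,3,4}  new={0,1,3,4}  old={1}  +wl: 2,7
  step 10. node 1  ⊔preds={0,1,2,3}  new={0,1,2,3}  old={}  +wl: 0,5
  step 11. node 3  ⊔preds={0,1,2,3}  new={0,1,2,3}  stable
  step 12. node 4  ⊔preds={1,2,4}  new={0,1,2,3}  stable
  step 13. node 6  ⊔preds={0,1,2,3,4}  new={1,2,4}  stable
  step 14. node 2  ⊔preds={0,1,3,4}  new={0,1,2,3}  stable
  step 15. node 7  ⊔preds={0,1,2,3,4}  new={0,1,2,3,4}  stable
  step 16. node 0  ⊔preds={0,1,2,3,4}  new={0,1,3,4}  stable
  step 17. node 5  ⊔preds={0,1,2,3}  new={2}  stable

Least fixpoint reached:
  node 0: {0,1,3,4}
  node 1: {0,1,2,3}
  node 2: {0,1,2,3}
  node 3: {0,1,2,3}
  node 4: {0,1,2,3}
  node 5: {2}
  node 6: {1,2,4}
  node 7: {0,1,2,3,4}

{0,1,2,3}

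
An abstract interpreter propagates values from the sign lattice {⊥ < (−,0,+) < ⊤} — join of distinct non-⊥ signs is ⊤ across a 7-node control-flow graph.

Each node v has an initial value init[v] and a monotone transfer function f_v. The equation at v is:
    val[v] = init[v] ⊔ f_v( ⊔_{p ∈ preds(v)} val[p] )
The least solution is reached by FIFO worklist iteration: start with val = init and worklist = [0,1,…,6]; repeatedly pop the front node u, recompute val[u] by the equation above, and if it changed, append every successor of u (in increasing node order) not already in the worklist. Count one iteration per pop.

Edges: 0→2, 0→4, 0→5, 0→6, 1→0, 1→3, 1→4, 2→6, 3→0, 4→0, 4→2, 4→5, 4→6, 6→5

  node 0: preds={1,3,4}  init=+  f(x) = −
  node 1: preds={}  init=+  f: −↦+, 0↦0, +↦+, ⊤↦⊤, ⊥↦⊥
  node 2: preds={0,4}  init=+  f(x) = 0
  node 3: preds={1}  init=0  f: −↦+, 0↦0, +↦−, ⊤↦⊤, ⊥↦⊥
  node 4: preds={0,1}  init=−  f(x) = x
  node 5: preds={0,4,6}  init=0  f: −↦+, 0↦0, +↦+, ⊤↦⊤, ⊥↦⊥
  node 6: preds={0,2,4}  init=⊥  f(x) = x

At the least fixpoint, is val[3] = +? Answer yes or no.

no

Worklist (10 pops):
  #1 pop 0: in=⊤ → ⊤ (was +); enqueue []
  #2 pop 1: in=⊥ → + (no change)
  #3 pop 2: in=⊤ → ⊤ (was +); enqueue []
  #4 pop 3: in=+ → ⊤ (was 0); enqueue [0]
  #5 pop 4: in=⊤ → ⊤ (was −); enqueue [2]
  #6 pop 5: in=⊤ → ⊤ (was 0); enqueue []
  #7 pop 6: in=⊤ → ⊤ (was ⊥); enqueue [5]
  #8 pop 0: in=⊤ → ⊤ (no change)
  #9 pop 2: in=⊤ → ⊤ (no change)
  #10 pop 5: in=⊤ → ⊤ (no change)

Fixpoint:
  val[0] = ⊤
  val[1] = +
  val[2] = ⊤
  val[3] = ⊤
  val[4] = ⊤
  val[5] = ⊤
  val[6] = ⊤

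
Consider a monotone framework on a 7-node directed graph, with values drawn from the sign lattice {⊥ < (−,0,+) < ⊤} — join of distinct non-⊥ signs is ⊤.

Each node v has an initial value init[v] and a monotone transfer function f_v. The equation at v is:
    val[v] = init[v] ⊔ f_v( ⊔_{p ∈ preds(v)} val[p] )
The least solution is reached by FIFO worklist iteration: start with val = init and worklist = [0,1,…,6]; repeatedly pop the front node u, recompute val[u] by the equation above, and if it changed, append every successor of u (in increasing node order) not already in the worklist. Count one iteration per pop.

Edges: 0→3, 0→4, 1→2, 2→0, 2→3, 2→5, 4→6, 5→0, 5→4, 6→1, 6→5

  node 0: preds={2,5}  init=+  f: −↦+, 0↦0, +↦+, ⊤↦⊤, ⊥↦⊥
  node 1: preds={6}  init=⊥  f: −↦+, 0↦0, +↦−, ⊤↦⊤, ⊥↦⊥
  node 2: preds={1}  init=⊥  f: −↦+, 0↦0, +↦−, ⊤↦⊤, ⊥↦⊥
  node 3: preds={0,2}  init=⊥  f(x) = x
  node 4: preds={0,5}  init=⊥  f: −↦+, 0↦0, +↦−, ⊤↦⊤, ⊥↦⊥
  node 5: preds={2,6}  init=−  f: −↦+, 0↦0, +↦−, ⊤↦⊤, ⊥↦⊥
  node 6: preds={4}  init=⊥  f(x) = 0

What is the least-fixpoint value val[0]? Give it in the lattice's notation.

⊤

Trace (14 dequeues):
  [1] u=0 | in − | out + | ==
  [2] u=1 | in ⊥ | out ⊥ | ==
  [3] u=2 | in ⊥ | out ⊥ | ==
  [4] u=3 | in + | out + | prev ⊥ | push {}
  [5] u=4 | in ⊤ | out ⊤ | prev ⊥ | push {}
  [6] u=5 | in ⊥ | out − | ==
  [7] u=6 | in ⊤ | out 0 | prev ⊥ | push {1,5}
  [8] u=1 | in 0 | out 0 | prev ⊥ | push {2}
  [9] u=5 | in 0 | out ⊤ | prev − | push {0,4}
  [10] u=2 | in 0 | out 0 | prev ⊥ | push {3,5}
  [11] u=0 | in ⊤ | out ⊤ | prev + | push {}
  [12] u=4 | in ⊤ | out ⊤ | ==
  [13] u=3 | in ⊤ | out ⊤ | prev + | push {}
  [14] u=5 | in 0 | out ⊤ | ==

Converged values:
  [0] ⊤
  [1] 0
  [2] 0
  [3] ⊤
  [4] ⊤
  [5] ⊤
  [6] 0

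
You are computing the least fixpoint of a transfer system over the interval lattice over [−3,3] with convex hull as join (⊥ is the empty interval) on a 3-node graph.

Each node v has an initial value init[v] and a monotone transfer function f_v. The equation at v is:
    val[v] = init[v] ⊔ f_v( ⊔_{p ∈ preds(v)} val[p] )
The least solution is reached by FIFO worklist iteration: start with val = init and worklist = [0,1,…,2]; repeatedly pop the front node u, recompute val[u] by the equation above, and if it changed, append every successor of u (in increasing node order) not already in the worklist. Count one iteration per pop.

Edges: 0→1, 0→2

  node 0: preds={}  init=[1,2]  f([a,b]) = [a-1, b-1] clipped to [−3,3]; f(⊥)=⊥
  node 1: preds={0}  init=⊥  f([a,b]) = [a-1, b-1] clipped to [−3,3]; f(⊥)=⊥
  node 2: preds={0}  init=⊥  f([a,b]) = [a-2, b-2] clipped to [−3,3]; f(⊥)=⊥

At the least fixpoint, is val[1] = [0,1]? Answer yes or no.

yes

Trace (3 dequeues):
  [1] u=0 | in ⊥ | out [1,2] | ==
  [2] u=1 | in [1,2] | out [0,1] | prev ⊥ | push {}
  [3] u=2 | in [1,2] | out [-1,0] | prev ⊥ | push {}

Converged values:
  [0] [1,2]
  [1] [0,1]
  [2] [-1,0]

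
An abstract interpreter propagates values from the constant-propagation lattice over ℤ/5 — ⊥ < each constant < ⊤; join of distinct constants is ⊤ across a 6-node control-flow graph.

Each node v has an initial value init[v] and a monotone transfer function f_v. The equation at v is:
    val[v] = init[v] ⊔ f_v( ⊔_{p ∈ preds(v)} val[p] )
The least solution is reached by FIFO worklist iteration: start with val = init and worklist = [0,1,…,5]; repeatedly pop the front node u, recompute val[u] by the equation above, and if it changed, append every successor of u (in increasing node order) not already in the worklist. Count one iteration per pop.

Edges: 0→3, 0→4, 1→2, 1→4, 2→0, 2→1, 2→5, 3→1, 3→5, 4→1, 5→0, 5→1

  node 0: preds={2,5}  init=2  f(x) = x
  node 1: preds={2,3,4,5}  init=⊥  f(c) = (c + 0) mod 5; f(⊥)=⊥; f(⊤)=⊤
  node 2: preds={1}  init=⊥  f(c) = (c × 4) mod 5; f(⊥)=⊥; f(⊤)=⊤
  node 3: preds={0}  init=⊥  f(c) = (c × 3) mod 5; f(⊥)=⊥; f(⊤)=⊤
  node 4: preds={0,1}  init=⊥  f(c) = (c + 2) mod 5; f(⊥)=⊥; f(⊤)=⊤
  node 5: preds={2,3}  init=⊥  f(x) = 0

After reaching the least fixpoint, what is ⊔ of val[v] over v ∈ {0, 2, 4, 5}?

Trace (14 dequeues):
  [1] u=0 | in ⊥ | out 2 | ==
  [2] u=1 | in ⊥ | out ⊥ | ==
  [3] u=2 | in ⊥ | out ⊥ | ==
  [4] u=3 | in 2 | out 1 | prev ⊥ | push {1}
  [5] u=4 | in 2 | out 4 | prev ⊥ | push {}
  [6] u=5 | in 1 | out 0 | prev ⊥ | push {0}
  [7] u=1 | in ⊤ | out ⊤ | prev ⊥ | push {2,4}
  [8] u=0 | in 0 | out ⊤ | prev 2 | push {3}
  [9] u=2 | in ⊤ | out ⊤ | prev ⊥ | push {0,1,5}
  [10] u=4 | in ⊤ | out ⊤ | prev 4 | push {}
  [11] u=3 | in ⊤ | out ⊤ | prev 1 | push {}
  [12] u=0 | in ⊤ | out ⊤ | ==
  [13] u=1 | in ⊤ | out ⊤ | ==
  [14] u=5 | in ⊤ | out 0 | ==

Converged values:
  [0] ⊤
  [1] ⊤
  [2] ⊤
  [3] ⊤
  [4] ⊤
  [5] 0

⊤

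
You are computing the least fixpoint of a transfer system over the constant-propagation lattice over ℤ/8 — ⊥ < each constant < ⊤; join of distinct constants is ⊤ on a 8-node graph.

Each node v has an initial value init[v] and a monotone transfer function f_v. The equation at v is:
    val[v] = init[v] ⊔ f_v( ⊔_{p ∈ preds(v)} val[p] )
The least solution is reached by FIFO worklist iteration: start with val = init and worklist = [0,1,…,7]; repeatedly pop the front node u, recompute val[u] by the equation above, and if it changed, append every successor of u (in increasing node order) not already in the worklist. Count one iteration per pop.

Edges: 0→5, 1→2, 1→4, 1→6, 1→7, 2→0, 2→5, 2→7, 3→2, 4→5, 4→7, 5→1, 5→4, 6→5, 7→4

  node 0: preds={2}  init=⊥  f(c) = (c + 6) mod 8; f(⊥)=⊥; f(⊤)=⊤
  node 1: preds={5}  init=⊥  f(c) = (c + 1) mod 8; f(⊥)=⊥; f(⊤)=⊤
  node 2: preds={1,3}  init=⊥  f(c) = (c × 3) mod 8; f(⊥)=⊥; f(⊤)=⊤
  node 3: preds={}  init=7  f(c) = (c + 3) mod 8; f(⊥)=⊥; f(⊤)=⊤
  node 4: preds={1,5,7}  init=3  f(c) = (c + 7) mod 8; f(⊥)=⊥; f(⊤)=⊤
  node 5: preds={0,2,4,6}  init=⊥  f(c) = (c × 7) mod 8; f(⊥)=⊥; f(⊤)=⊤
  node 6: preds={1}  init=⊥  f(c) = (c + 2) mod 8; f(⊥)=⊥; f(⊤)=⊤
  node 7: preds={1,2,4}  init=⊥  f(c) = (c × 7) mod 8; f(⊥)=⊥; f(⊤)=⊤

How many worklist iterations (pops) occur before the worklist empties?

Trace (17 dequeues):
  [1] u=0 | in ⊥ | out ⊥ | ==
  [2] u=1 | in ⊥ | out ⊥ | ==
  [3] u=2 | in 7 | out 5 | prev ⊥ | push {0}
  [4] u=3 | in ⊥ | out 7 | ==
  [5] u=4 | in ⊥ | out 3 | ==
  [6] u=5 | in ⊤ | out ⊤ | prev ⊥ | push {1,4}
  [7] u=6 | in ⊥ | out ⊥ | ==
  [8] u=7 | in ⊤ | out ⊤ | prev ⊥ | push {}
  [9] u=0 | in 5 | out 3 | prev ⊥ | push {5}
  [10] u=1 | in ⊤ | out ⊤ | prev ⊥ | push {2,6,7}
  [11] u=4 | in ⊤ | out ⊤ | prev 3 | push {}
  [12] u=5 | in ⊤ | out ⊤ | ==
  [13] u=2 | in ⊤ | out ⊤ | prev 5 | push {0,5}
  [14] u=6 | in ⊤ | out ⊤ | prev ⊥ | push {}
  [15] u=7 | in ⊤ | out ⊤ | ==
  [16] u=0 | in ⊤ | out ⊤ | prev 3 | push {}
  [17] u=5 | in ⊤ | out ⊤ | ==

Converged values:
  [0] ⊤
  [1] ⊤
  [2] ⊤
  [3] 7
  [4] ⊤
  [5] ⊤
  [6] ⊤
  [7] ⊤

17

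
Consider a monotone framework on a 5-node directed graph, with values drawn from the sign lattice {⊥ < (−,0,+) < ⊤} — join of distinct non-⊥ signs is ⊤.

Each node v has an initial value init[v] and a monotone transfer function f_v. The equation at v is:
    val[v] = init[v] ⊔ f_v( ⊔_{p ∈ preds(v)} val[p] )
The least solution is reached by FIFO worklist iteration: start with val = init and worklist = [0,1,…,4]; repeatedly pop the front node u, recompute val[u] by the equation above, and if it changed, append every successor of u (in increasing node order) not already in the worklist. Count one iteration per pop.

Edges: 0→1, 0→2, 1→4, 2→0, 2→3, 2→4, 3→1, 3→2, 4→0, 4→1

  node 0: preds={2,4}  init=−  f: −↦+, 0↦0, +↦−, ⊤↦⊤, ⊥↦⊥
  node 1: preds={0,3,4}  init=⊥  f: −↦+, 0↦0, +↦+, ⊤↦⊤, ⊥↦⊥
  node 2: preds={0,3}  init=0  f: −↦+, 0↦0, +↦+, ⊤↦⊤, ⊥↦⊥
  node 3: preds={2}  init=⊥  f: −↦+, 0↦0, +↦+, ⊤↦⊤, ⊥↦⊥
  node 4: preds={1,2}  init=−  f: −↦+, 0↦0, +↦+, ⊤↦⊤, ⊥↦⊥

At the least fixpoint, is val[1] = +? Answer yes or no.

Iteration log — 8 steps:
  step 1. node 0  ⊔preds=⊤  new=⊤  old=−  +wl: 
  step 2. node 1  ⊔preds=⊤  new=⊤  old=⊥  +wl: 
  step 3. node 2  ⊔preds=⊤  new=⊤  old=0  +wl: 0
  step 4. node 3  ⊔preds=⊤  new=⊤  old=⊥  +wl: 1,2
  step 5. node 4  ⊔preds=⊤  new=⊤  old=−  +wl: 
  step 6. node 0  ⊔preds=⊤  new=⊤  stable
  step 7. node 1  ⊔preds=⊤  new=⊤  stable
  step 8. node 2  ⊔preds=⊤  new=⊤  stable

Least fixpoint reached:
  node 0: ⊤
  node 1: ⊤
  node 2: ⊤
  node 3: ⊤
  node 4: ⊤

no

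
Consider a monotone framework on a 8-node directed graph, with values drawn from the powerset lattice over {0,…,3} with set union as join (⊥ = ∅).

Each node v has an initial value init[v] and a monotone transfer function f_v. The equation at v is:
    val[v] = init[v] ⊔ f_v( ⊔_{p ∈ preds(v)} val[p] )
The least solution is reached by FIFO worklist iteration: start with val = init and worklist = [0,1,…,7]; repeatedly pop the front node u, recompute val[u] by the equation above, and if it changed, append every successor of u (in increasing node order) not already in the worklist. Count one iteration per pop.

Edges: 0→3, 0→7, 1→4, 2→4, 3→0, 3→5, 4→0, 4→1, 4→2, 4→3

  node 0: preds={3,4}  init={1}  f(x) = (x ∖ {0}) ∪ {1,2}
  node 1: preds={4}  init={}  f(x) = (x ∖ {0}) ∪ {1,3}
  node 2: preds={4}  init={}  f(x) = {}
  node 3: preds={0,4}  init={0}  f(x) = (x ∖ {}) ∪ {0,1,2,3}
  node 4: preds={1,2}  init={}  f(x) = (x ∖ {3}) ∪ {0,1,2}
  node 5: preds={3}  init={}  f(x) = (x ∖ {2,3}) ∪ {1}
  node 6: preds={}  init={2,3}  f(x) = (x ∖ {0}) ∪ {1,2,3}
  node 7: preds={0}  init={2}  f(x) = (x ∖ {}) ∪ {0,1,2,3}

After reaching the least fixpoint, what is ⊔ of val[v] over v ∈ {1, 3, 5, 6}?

{0,1,2,3}

Worklist (14 pops):
  #1 pop 0: in={0} → {1,2} (was {1}); enqueue []
  #2 pop 1: in={} → {1,3} (was {}); enqueue []
  #3 pop 2: in={} → {} (no change)
  #4 pop 3: in={1,2} → {0,1,2,3} (was {0}); enqueue [0]
  #5 pop 4: in={1,3} → {0,1,2} (was {}); enqueue [1,2,3]
  #6 pop 5: in={0,1,2,3} → {0,1} (was {}); enqueue []
  #7 pop 6: in={} → {1,2,3} (was {2,3}); enqueue []
  #8 pop 7: in={1,2} → {0,1,2,3} (was {2}); enqueue []
  #9 pop 0: in={0,1,2,3} → {1,2,3} (was {1,2}); enqueue [7]
  #10 pop 1: in={0,1,2} → {1,2,3} (was {1,3}); enqueue [4]
  #11 pop 2: in={0,1,2} → {} (no change)
  #12 pop 3: in={0,1,2,3} → {0,1,2,3} (no change)
  #13 pop 7: in={1,2,3} → {0,1,2,3} (no change)
  #14 pop 4: in={1,2,3} → {0,1,2} (no change)

Fixpoint:
  val[0] = {1,2,3}
  val[1] = {1,2,3}
  val[2] = {}
  val[3] = {0,1,2,3}
  val[4] = {0,1,2}
  val[5] = {0,1}
  val[6] = {1,2,3}
  val[7] = {0,1,2,3}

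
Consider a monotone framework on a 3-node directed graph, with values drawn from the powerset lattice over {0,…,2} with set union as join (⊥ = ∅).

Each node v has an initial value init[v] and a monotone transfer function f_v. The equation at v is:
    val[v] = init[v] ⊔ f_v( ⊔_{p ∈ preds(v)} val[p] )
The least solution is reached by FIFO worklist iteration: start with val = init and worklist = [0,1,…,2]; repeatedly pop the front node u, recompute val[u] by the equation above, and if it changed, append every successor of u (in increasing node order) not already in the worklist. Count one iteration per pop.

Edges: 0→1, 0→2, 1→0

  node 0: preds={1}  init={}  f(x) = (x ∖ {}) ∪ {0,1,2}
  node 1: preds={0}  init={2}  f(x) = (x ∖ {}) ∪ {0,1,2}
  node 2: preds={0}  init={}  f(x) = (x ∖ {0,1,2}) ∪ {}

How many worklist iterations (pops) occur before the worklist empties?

4

Worklist (4 pops):
  #1 pop 0: in={2} → {0,1,2} (was {}); enqueue []
  #2 pop 1: in={0,1,2} → {0,1,2} (was {2}); enqueue [0]
  #3 pop 2: in={0,1,2} → {} (no change)
  #4 pop 0: in={0,1,2} → {0,1,2} (no change)

Fixpoint:
  val[0] = {0,1,2}
  val[1] = {0,1,2}
  val[2] = {}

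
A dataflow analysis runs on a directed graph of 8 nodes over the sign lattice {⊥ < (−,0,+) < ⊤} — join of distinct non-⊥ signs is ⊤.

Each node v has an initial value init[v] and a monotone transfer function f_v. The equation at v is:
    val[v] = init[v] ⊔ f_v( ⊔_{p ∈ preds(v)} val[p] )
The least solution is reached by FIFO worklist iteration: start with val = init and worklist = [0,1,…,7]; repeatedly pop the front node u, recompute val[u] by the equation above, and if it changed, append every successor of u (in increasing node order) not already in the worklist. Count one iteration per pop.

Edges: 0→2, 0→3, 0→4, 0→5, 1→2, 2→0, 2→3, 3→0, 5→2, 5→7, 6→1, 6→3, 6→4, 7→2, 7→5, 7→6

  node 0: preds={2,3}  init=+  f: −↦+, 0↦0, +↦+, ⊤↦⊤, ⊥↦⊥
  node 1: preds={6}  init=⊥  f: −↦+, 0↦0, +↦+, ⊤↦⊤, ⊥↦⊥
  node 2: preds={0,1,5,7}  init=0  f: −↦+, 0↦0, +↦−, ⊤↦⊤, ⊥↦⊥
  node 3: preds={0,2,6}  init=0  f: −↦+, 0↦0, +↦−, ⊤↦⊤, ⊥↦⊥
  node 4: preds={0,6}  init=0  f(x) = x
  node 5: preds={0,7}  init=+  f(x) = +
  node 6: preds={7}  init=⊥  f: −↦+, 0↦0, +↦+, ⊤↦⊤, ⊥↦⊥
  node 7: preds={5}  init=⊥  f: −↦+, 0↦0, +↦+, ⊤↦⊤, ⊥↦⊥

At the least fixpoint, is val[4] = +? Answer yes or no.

Trace (16 dequeues):
  [1] u=0 | in 0 | out ⊤ | prev + | push {}
  [2] u=1 | in ⊥ | out ⊥ | ==
  [3] u=2 | in ⊤ | out ⊤ | prev 0 | push {0}
  [4] u=3 | in ⊤ | out ⊤ | prev 0 | push {}
  [5] u=4 | in ⊤ | out ⊤ | prev 0 | push {}
  [6] u=5 | in ⊤ | out + | ==
  [7] u=6 | in ⊥ | out ⊥ | ==
  [8] u=7 | in + | out + | prev ⊥ | push {2,5,6}
  [9] u=0 | in ⊤ | out ⊤ | ==
  [10] u=2 | in ⊤ | out ⊤ | ==
  [11] u=5 | in ⊤ | out + | ==
  [12] u=6 | in + | out + | prev ⊥ | push {1,3,4}
  [13] u=1 | in + | out + | prev ⊥ | push {2}
  [14] u=3 | in ⊤ | out ⊤ | ==
  [15] u=4 | in ⊤ | out ⊤ | ==
  [16] u=2 | in ⊤ | out ⊤ | ==

Converged values:
  [0] ⊤
  [1] +
  [2] ⊤
  [3] ⊤
  [4] ⊤
  [5] +
  [6] +
  [7] +

no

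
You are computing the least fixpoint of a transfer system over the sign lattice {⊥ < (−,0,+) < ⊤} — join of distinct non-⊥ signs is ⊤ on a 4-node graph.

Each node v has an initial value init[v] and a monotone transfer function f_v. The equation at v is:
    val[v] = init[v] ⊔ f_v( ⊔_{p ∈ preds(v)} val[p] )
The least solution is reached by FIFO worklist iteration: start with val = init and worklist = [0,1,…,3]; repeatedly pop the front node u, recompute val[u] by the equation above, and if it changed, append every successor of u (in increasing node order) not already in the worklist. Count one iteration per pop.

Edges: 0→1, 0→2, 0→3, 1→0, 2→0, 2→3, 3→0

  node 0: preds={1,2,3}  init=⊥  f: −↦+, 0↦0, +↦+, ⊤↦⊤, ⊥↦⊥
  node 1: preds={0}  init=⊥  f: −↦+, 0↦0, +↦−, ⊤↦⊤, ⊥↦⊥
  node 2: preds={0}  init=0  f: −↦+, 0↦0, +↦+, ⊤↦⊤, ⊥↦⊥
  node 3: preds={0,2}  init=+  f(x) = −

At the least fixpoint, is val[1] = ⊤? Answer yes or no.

Worklist (5 pops):
  #1 pop 0: in=⊤ → ⊤ (was ⊥); enqueue []
  #2 pop 1: in=⊤ → ⊤ (was ⊥); enqueue [0]
  #3 pop 2: in=⊤ → ⊤ (was 0); enqueue []
  #4 pop 3: in=⊤ → ⊤ (was +); enqueue []
  #5 pop 0: in=⊤ → ⊤ (no change)

Fixpoint:
  val[0] = ⊤
  val[1] = ⊤
  val[2] = ⊤
  val[3] = ⊤

yes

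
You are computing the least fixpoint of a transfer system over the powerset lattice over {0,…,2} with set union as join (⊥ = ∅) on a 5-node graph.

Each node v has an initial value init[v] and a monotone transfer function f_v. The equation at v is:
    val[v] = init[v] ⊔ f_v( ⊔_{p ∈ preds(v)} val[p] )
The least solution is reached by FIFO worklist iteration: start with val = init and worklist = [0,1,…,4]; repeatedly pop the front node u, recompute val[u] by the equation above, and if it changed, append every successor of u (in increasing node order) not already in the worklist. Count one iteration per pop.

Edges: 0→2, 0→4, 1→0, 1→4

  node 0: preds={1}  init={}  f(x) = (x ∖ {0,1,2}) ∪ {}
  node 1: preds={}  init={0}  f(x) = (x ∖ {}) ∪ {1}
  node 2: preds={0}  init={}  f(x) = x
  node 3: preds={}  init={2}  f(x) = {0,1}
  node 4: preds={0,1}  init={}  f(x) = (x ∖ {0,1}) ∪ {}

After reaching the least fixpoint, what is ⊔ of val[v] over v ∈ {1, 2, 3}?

{0,1,2}

Trace (6 dequeues):
  [1] u=0 | in {0} | out {} | ==
  [2] u=1 | in {} | out {0,1} | prev {0} | push {0}
  [3] u=2 | in {} | out {} | ==
  [4] u=3 | in {} | out {0,1,2} | prev {2} | push {}
  [5] u=4 | in {0,1} | out {} | ==
  [6] u=0 | in {0,1} | out {} | ==

Converged values:
  [0] {}
  [1] {0,1}
  [2] {}
  [3] {0,1,2}
  [4] {}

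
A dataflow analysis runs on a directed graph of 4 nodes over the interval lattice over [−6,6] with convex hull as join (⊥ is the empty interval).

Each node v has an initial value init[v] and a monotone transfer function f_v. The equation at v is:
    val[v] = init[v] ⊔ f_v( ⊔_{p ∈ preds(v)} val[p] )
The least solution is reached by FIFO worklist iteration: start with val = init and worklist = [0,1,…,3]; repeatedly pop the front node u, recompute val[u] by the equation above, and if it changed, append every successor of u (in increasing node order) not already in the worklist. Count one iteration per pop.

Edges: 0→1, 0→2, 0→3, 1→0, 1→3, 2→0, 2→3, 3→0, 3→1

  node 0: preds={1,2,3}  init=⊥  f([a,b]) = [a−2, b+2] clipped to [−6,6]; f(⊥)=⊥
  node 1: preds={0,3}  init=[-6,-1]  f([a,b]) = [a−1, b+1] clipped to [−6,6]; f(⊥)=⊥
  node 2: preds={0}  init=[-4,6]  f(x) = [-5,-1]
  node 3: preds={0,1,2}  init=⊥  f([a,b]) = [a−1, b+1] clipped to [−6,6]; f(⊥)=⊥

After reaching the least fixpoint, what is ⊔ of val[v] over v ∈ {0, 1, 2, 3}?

[-6,6]

Iteration log — 6 steps:
  step 1. node 0  ⊔preds=[-6,6]  new=[-6,6]  old=⊥  +wl: 
  step 2. node 1  ⊔preds=[-6,6]  new=[-6,6]  old=[-6,-1]  +wl: 0
  step 3. node 2  ⊔preds=[-6,6]  new=[-5,6]  old=[-4,6]  +wl: 
  step 4. node 3  ⊔preds=[-6,6]  new=[-6,6]  old=⊥  +wl: 1
  step 5. node 0  ⊔preds=[-6,6]  new=[-6,6]  stable
  step 6. node 1  ⊔preds=[-6,6]  new=[-6,6]  stable

Least fixpoint reached:
  node 0: [-6,6]
  node 1: [-6,6]
  node 2: [-5,6]
  node 3: [-6,6]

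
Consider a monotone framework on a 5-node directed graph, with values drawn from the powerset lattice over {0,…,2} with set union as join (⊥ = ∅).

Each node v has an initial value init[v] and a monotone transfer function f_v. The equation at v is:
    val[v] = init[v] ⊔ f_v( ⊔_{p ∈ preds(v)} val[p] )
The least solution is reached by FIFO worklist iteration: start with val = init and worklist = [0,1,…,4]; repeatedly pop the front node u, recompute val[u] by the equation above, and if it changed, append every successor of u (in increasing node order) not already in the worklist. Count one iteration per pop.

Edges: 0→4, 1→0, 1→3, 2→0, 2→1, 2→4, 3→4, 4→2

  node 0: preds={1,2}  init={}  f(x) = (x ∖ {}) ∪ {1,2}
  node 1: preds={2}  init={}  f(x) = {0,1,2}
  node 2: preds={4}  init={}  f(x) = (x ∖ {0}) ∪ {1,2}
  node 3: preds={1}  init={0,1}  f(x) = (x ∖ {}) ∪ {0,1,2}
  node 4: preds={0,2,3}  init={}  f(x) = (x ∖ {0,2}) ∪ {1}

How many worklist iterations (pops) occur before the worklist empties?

9

Worklist (9 pops):
  #1 pop 0: in={} → {1,2} (was {}); enqueue []
  #2 pop 1: in={} → {0,1,2} (was {}); enqueue [0]
  #3 pop 2: in={} → {1,2} (was {}); enqueue [1]
  #4 pop 3: in={0,1,2} → {0,1,2} (was {0,1}); enqueue []
  #5 pop 4: in={0,1,2} → {1} (was {}); enqueue [2]
  #6 pop 0: in={0,1,2} → {0,1,2} (was {1,2}); enqueue [4]
  #7 pop 1: in={1,2} → {0,1,2} (no change)
  #8 pop 2: in={1} → {1,2} (no change)
  #9 pop 4: in={0,1,2} → {1} (no change)

Fixpoint:
  val[0] = {0,1,2}
  val[1] = {0,1,2}
  val[2] = {1,2}
  val[3] = {0,1,2}
  val[4] = {1}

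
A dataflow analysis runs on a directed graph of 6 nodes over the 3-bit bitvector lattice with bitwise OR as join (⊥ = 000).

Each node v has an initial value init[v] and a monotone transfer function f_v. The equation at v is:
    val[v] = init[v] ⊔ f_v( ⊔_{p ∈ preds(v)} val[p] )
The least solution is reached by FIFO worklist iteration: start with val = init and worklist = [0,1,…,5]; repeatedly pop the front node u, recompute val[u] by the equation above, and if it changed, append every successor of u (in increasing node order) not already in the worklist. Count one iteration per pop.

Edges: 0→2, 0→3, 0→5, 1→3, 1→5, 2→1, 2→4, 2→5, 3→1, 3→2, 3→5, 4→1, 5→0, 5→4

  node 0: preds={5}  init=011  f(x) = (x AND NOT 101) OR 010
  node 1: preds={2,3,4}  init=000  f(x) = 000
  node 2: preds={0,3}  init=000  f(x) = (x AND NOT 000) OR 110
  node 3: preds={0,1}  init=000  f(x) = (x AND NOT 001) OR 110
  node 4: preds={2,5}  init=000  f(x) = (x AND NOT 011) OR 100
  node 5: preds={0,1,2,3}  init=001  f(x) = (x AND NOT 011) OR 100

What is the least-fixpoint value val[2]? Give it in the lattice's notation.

Trace (10 dequeues):
  [1] u=0 | in 001 | out 011 | ==
  [2] u=1 | in 000 | out 000 | ==
  [3] u=2 | in 011 | out 111 | prev 000 | push {1}
  [4] u=3 | in 011 | out 110 | prev 000 | push {2}
  [5] u=4 | in 111 | out 100 | prev 000 | push {}
  [6] u=5 | in 111 | out 101 | prev 001 | push {0,4}
  [7] u=1 | in 111 | out 000 | ==
  [8] u=2 | in 111 | out 111 | ==
  [9] u=0 | in 101 | out 011 | ==
  [10] u=4 | in 111 | out 100 | ==

Converged values:
  [0] 011
  [1] 000
  [2] 111
  [3] 110
  [4] 100
  [5] 101

111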